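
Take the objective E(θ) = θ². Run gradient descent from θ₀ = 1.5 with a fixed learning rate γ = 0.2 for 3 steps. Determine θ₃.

0.324

E′(θ) = 2θ
Step 1: E′(1.5) = 3; θ₁ = 1.5 − 0.2·3 = 0.9
Step 2: E′(0.9) = 1.8; θ₂ = 0.9 − 0.2·1.8 = 0.54
Step 3: E′(0.54) = 1.08; θ₃ = 0.54 − 0.2·1.08 = 0.324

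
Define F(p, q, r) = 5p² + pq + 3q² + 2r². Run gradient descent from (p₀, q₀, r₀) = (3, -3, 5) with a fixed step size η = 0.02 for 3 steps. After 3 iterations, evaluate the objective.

54.760990587584

∇F = (10p + q, p + 6q, 4r)
Step 1: at (3, -3, 5), ∇F = (27, -15, 20) → (3, -3, 5) − 0.02·(27, -15, 20) = (2.46, -2.7, 4.6)
Step 2: at (2.46, -2.7, 4.6), ∇F = (21.9, -13.74, 18.4) → (2.46, -2.7, 4.6) − 0.02·(21.9, -13.74, 18.4) = (2.022, -2.4252, 4.232)
Step 3: at (2.022, -2.4252, 4.232), ∇F = (17.7948, -12.5292, 16.928) → (2.022, -2.4252, 4.232) − 0.02·(17.7948, -12.5292, 16.928) = (1.666104, -2.174616, 3.89344)
F(1.666104, -2.174616, 3.89344) = 54.760990587584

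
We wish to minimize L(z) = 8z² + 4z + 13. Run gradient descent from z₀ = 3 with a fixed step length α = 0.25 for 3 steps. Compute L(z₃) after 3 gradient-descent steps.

61613

L′(z) = 16z + 4
z₁ = 3 − 0.25·52 = -10
z₂ = -10 − 0.25·(-156) = 29
z₃ = 29 − 0.25·468 = -88
L(-88) = 61613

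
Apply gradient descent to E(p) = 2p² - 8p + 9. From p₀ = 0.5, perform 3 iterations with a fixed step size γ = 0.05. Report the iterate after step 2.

E′(p) = 4p - 8
p₁ = 0.5 − 0.05·(-6) = 0.8
p₂ = 0.8 − 0.05·(-4.8) = 1.04

1.04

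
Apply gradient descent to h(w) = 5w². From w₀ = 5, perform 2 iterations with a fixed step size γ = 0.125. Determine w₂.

0.3125

h′(w) = 10w
Step 1: h′(5) = 50; w₁ = 5 − 0.125·50 = -1.25
Step 2: h′(-1.25) = -12.5; w₂ = -1.25 − 0.125·(-12.5) = 0.3125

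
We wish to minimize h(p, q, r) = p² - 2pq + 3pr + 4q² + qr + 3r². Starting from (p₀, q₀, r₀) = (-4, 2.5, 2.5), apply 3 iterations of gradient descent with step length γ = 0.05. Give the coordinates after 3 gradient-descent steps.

∇h = (2p - 2q + 3r, -2p + 8q + r, 3p + q + 6r)
Step 1: at (-4, 2.5, 2.5), ∇h = (-5.5, 30.5, 5.5) → (-4, 2.5, 2.5) − 0.05·(-5.5, 30.5, 5.5) = (-3.725, 0.975, 2.225)
Step 2: at (-3.725, 0.975, 2.225), ∇h = (-2.725, 17.475, 3.15) → (-3.725, 0.975, 2.225) − 0.05·(-2.725, 17.475, 3.15) = (-3.58875, 0.10125, 2.0675)
Step 3: at (-3.58875, 0.10125, 2.0675), ∇h = (-1.1775, 10.055, 1.74) → (-3.58875, 0.10125, 2.0675) − 0.05·(-1.1775, 10.055, 1.74) = (-3.529875, -0.4015, 1.9805)

(-3.529875, -0.4015, 1.9805)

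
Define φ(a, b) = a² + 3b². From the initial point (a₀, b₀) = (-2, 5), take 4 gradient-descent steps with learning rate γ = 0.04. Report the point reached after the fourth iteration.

(-1.43278592, 1.6681088)

∇φ = (2a, 6b)
Step 1: at (-2, 5), ∇φ = (-4, 30) → (-2, 5) − 0.04·(-4, 30) = (-1.84, 3.8)
Step 2: at (-1.84, 3.8), ∇φ = (-3.68, 22.8) → (-1.84, 3.8) − 0.04·(-3.68, 22.8) = (-1.6928, 2.888)
Step 3: at (-1.6928, 2.888), ∇φ = (-3.3856, 17.328) → (-1.6928, 2.888) − 0.04·(-3.3856, 17.328) = (-1.557376, 2.19488)
Step 4: at (-1.557376, 2.19488), ∇φ = (-3.114752, 13.16928) → (-1.557376, 2.19488) − 0.04·(-3.114752, 13.16928) = (-1.43278592, 1.6681088)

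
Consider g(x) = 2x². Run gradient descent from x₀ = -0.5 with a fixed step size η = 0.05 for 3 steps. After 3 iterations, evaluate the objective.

0.131072

g′(x) = 4x
x₁ = -0.5 − 0.05·(-2) = -0.4
x₂ = -0.4 − 0.05·(-1.6) = -0.32
x₃ = -0.32 − 0.05·(-1.28) = -0.256
g(-0.256) = 0.131072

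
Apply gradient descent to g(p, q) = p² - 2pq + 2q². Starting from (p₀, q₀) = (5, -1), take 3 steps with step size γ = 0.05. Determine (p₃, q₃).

(3.557, 0.553)

∇g = (2p - 2q, -2p + 4q)
Step 1: at (5, -1), ∇g = (12, -14) → (5, -1) − 0.05·(12, -14) = (4.4, -0.3)
Step 2: at (4.4, -0.3), ∇g = (9.4, -10) → (4.4, -0.3) − 0.05·(9.4, -10) = (3.93, 0.2)
Step 3: at (3.93, 0.2), ∇g = (7.46, -7.06) → (3.93, 0.2) − 0.05·(7.46, -7.06) = (3.557, 0.553)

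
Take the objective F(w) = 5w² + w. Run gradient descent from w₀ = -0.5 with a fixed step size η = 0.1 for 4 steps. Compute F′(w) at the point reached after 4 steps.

0

F′(w) = 10w + 1
w₁ = -0.5 − 0.1·(-4) = -0.1
w₂ = -0.1 − 0.1·0 = -0.1
w₃ = -0.1 − 0.1·0 = -0.1
w₄ = -0.1 − 0.1·0 = -0.1
F′(w) at (-0.1) = 0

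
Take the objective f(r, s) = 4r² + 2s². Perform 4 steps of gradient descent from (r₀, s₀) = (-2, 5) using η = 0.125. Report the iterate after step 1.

∇f = (8r, 4s)
(r₁, s₁) = (-2, 5) − 0.125·(-16, 20) = (0, 2.5)

(0, 2.5)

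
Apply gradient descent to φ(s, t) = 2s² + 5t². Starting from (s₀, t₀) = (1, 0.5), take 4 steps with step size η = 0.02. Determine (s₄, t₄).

∇φ = (4s, 10t)
(s₁, t₁) = (1, 0.5) − 0.02·(4, 5) = (0.92, 0.4)
(s₂, t₂) = (0.92, 0.4) − 0.02·(3.68, 4) = (0.8464, 0.32)
(s₃, t₃) = (0.8464, 0.32) − 0.02·(3.3856, 3.2) = (0.778688, 0.256)
(s₄, t₄) = (0.778688, 0.256) − 0.02·(3.114752, 2.56) = (0.71639296, 0.2048)

(0.71639296, 0.2048)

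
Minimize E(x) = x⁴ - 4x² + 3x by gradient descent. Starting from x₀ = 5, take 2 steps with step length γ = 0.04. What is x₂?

377.44579328

E′(x) = 4x³ - 8x + 3
Step 1: E′(5) = 463; x₁ = 5 − 0.04·463 = -13.52
Step 2: E′(-13.52) = -9774.144832; x₂ = -13.52 − 0.04·(-9774.144832) = 377.44579328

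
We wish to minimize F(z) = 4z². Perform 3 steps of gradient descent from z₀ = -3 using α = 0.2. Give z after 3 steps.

0.648

F′(z) = 8z
Step 1: F′(-3) = -24; z₁ = -3 − 0.2·(-24) = 1.8
Step 2: F′(1.8) = 14.4; z₂ = 1.8 − 0.2·14.4 = -1.08
Step 3: F′(-1.08) = -8.64; z₃ = -1.08 − 0.2·(-8.64) = 0.648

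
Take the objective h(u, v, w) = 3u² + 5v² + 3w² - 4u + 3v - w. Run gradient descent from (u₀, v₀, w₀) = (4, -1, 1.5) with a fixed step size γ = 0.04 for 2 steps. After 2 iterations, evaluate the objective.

11.35089472

∇h = (6u - 4, 10v + 3, 6w - 1)
(u₁, v₁, w₁) = (4, -1, 1.5) − 0.04·(20, -7, 8) = (3.2, -0.72, 1.18)
(u₂, v₂, w₂) = (3.2, -0.72, 1.18) − 0.04·(15.2, -4.2, 6.08) = (2.592, -0.552, 0.9368)
h(2.592, -0.552, 0.9368) = 11.35089472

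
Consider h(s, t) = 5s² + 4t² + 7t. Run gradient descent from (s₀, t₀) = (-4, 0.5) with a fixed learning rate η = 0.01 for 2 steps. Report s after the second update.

∇h = (10s, 8t + 7)
Step 1: at (-4, 0.5), ∇h = (-40, 11) → (-4, 0.5) − 0.01·(-40, 11) = (-3.6, 0.39)
Step 2: at (-3.6, 0.39), ∇h = (-36, 10.12) → (-3.6, 0.39) − 0.01·(-36, 10.12) = (-3.24, 0.2888)
s = -3.24

-3.24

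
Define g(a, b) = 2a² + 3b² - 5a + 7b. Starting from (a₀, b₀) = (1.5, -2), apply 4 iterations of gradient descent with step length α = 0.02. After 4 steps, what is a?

1.42909824

∇g = (4a - 5, 6b + 7)
Step 1: at (1.5, -2), ∇g = (1, -5) → (1.5, -2) − 0.02·(1, -5) = (1.48, -1.9)
Step 2: at (1.48, -1.9), ∇g = (0.92, -4.4) → (1.48, -1.9) − 0.02·(0.92, -4.4) = (1.4616, -1.812)
Step 3: at (1.4616, -1.812), ∇g = (0.8464, -3.872) → (1.4616, -1.812) − 0.02·(0.8464, -3.872) = (1.444672, -1.73456)
Step 4: at (1.444672, -1.73456), ∇g = (0.778688, -3.40736) → (1.444672, -1.73456) − 0.02·(0.778688, -3.40736) = (1.42909824, -1.6664128)
a = 1.42909824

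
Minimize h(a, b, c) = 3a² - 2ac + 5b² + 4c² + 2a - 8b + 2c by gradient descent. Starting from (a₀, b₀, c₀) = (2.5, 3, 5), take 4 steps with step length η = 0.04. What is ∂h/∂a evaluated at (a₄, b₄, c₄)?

∇h = (6a - 2c + 2, 10b - 8, -2a + 8c + 2)
(a₁, b₁, c₁) = (2.5, 3, 5) − 0.04·(7, 22, 37) = (2.22, 2.12, 3.52)
(a₂, b₂, c₂) = (2.22, 2.12, 3.52) − 0.04·(8.28, 13.2, 25.72) = (1.8888, 1.592, 2.4912)
(a₃, b₃, c₃) = (1.8888, 1.592, 2.4912) − 0.04·(8.3504, 7.92, 18.152) = (1.554784, 1.2752, 1.76512)
(a₄, b₄, c₄) = (1.554784, 1.2752, 1.76512) − 0.04·(7.798464, 4.752, 13.011392) = (1.24284544, 1.08512, 1.24466432)
∂h/∂a at (1.24284544, 1.08512, 1.24466432) = 6.967744

6.967744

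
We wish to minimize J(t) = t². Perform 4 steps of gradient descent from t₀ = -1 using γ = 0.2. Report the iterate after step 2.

-0.36

J′(t) = 2t
Step 1: J′(-1) = -2; t₁ = -1 − 0.2·(-2) = -0.6
Step 2: J′(-0.6) = -1.2; t₂ = -0.6 − 0.2·(-1.2) = -0.36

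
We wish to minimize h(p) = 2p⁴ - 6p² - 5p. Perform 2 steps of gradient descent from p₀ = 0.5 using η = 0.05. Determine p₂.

h′(p) = 8p³ - 12p - 5
Step 1: h′(0.5) = -10; p₁ = 0.5 − 0.05·(-10) = 1
Step 2: h′(1) = -9; p₂ = 1 − 0.05·(-9) = 1.45

1.45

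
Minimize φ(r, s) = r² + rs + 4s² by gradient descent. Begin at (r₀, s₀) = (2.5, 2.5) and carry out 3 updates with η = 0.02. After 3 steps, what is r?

2.0929

∇φ = (2r + s, r + 8s)
Step 1: at (2.5, 2.5), ∇φ = (7.5, 22.5) → (2.5, 2.5) − 0.02·(7.5, 22.5) = (2.35, 2.05)
Step 2: at (2.35, 2.05), ∇φ = (6.75, 18.75) → (2.35, 2.05) − 0.02·(6.75, 18.75) = (2.215, 1.675)
Step 3: at (2.215, 1.675), ∇φ = (6.105, 15.615) → (2.215, 1.675) − 0.02·(6.105, 15.615) = (2.0929, 1.3627)
r = 2.0929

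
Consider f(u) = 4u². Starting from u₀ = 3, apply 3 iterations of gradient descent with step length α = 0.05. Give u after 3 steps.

0.648

f′(u) = 8u
u₁ = 3 − 0.05·24 = 1.8
u₂ = 1.8 − 0.05·14.4 = 1.08
u₃ = 1.08 − 0.05·8.64 = 0.648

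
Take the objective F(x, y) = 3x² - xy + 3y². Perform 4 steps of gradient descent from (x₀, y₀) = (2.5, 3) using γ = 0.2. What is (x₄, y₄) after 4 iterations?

(-0.0064, 0.0064)

∇F = (6x - y, -x + 6y)
Step 1: at (2.5, 3), ∇F = (12, 15.5) → (2.5, 3) − 0.2·(12, 15.5) = (0.1, -0.1)
Step 2: at (0.1, -0.1), ∇F = (0.7, -0.7) → (0.1, -0.1) − 0.2·(0.7, -0.7) = (-0.04, 0.04)
Step 3: at (-0.04, 0.04), ∇F = (-0.28, 0.28) → (-0.04, 0.04) − 0.2·(-0.28, 0.28) = (0.016, -0.016)
Step 4: at (0.016, -0.016), ∇F = (0.112, -0.112) → (0.016, -0.016) − 0.2·(0.112, -0.112) = (-0.0064, 0.0064)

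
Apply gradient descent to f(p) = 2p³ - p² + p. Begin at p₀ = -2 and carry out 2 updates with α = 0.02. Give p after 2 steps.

f′(p) = 6p² - 2p + 1
p₁ = -2 − 0.02·29 = -2.58
p₂ = -2.58 − 0.02·46.0984 = -3.501968

-3.501968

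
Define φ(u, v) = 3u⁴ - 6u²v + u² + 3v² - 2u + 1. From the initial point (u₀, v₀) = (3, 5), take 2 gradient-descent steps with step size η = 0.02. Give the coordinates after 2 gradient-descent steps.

∇φ = (12u³ - 12uv + 2u - 2, -6u² + 6v)
Step 1: at (3, 5), ∇φ = (148, -24) → (3, 5) − 0.02·(148, -24) = (0.04, 5.48)
Step 2: at (0.04, 5.48), ∇φ = (-4.549632, 32.8704) → (0.04, 5.48) − 0.02·(-4.549632, 32.8704) = (0.13099264, 4.822592)

(0.13099264, 4.822592)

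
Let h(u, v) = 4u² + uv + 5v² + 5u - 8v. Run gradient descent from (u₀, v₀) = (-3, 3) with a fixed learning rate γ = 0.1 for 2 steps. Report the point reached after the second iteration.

(-0.89, 0.94)

∇h = (8u + v + 5, u + 10v - 8)
(u₁, v₁) = (-3, 3) − 0.1·(-16, 19) = (-1.4, 1.1)
(u₂, v₂) = (-1.4, 1.1) − 0.1·(-5.1, 1.6) = (-0.89, 0.94)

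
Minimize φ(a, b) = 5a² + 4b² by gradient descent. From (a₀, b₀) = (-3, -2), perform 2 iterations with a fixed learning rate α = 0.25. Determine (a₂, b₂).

(-6.75, -2)

∇φ = (10a, 8b)
Step 1: at (-3, -2), ∇φ = (-30, -16) → (-3, -2) − 0.25·(-30, -16) = (4.5, 2)
Step 2: at (4.5, 2), ∇φ = (45, 16) → (4.5, 2) − 0.25·(45, 16) = (-6.75, -2)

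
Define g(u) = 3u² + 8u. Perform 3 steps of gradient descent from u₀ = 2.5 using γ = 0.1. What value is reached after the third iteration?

-1.088

g′(u) = 6u + 8
u₁ = 2.5 − 0.1·23 = 0.2
u₂ = 0.2 − 0.1·9.2 = -0.72
u₃ = -0.72 − 0.1·3.68 = -1.088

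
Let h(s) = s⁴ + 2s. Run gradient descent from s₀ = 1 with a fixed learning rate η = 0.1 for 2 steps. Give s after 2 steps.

h′(s) = 4s³ + 2
Step 1: h′(1) = 6; s₁ = 1 − 0.1·6 = 0.4
Step 2: h′(0.4) = 2.256; s₂ = 0.4 − 0.1·2.256 = 0.1744

0.1744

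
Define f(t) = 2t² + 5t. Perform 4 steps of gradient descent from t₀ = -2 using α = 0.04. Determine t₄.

-1.62340352

f′(t) = 4t + 5
Step 1: f′(-2) = -3; t₁ = -2 − 0.04·(-3) = -1.88
Step 2: f′(-1.88) = -2.52; t₂ = -1.88 − 0.04·(-2.52) = -1.7792
Step 3: f′(-1.7792) = -2.1168; t₃ = -1.7792 − 0.04·(-2.1168) = -1.694528
Step 4: f′(-1.694528) = -1.778112; t₄ = -1.694528 − 0.04·(-1.778112) = -1.62340352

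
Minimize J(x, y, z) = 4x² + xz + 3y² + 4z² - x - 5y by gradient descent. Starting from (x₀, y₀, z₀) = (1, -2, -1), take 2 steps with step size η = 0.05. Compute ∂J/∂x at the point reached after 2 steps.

∇J = (8x + z - 1, 6y - 5, x + 8z)
(x₁, y₁, z₁) = (1, -2, -1) − 0.05·(6, -17, -7) = (0.7, -1.15, -0.65)
(x₂, y₂, z₂) = (0.7, -1.15, -0.65) − 0.05·(3.95, -11.9, -4.5) = (0.5025, -0.555, -0.425)
∂J/∂x at (0.5025, -0.555, -0.425) = 2.595

2.595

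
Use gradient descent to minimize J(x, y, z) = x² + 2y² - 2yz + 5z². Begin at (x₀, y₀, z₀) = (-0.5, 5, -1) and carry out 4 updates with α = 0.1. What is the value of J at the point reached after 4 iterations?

1.28531712

∇J = (2x, 4y - 2z, -2y + 10z)
Step 1: at (-0.5, 5, -1), ∇J = (-1, 22, -20) → (-0.5, 5, -1) − 0.1·(-1, 22, -20) = (-0.4, 2.8, 1)
Step 2: at (-0.4, 2.8, 1), ∇J = (-0.8, 9.2, 4.4) → (-0.4, 2.8, 1) − 0.1·(-0.8, 9.2, 4.4) = (-0.32, 1.88, 0.56)
Step 3: at (-0.32, 1.88, 0.56), ∇J = (-0.64, 6.4, 1.84) → (-0.32, 1.88, 0.56) − 0.1·(-0.64, 6.4, 1.84) = (-0.256, 1.24, 0.376)
Step 4: at (-0.256, 1.24, 0.376), ∇J = (-0.512, 4.208, 1.28) → (-0.256, 1.24, 0.376) − 0.1·(-0.512, 4.208, 1.28) = (-0.2048, 0.8192, 0.248)
J(-0.2048, 0.8192, 0.248) = 1.28531712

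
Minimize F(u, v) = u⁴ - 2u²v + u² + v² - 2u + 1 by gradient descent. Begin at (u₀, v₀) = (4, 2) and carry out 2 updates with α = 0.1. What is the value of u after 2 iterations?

∇F = (4u³ - 4uv + 2u - 2, -2u² + 2v)
(u₁, v₁) = (4, 2) − 0.1·(230, -28) = (-19, 4.8)
(u₂, v₂) = (-19, 4.8) − 0.1·(-27111.2, -712.4) = (2692.12, 76.04)
u = 2692.12

2692.12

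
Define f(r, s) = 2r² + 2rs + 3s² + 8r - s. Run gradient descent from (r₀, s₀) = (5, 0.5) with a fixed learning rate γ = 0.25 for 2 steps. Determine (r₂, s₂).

∇f = (4r + 2s + 8, 2r + 6s - 1)
Step 1: at (5, 0.5), ∇f = (29, 12) → (5, 0.5) − 0.25·(29, 12) = (-2.25, -2.5)
Step 2: at (-2.25, -2.5), ∇f = (-6, -20.5) → (-2.25, -2.5) − 0.25·(-6, -20.5) = (-0.75, 2.625)

(-0.75, 2.625)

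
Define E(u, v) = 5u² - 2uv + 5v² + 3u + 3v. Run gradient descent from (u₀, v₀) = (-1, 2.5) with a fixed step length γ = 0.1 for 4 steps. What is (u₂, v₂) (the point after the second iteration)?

(-0.4, -0.26)

∇E = (10u - 2v + 3, -2u + 10v + 3)
Step 1: at (-1, 2.5), ∇E = (-12, 30) → (-1, 2.5) − 0.1·(-12, 30) = (0.2, -0.5)
Step 2: at (0.2, -0.5), ∇E = (6, -2.4) → (0.2, -0.5) − 0.1·(6, -2.4) = (-0.4, -0.26)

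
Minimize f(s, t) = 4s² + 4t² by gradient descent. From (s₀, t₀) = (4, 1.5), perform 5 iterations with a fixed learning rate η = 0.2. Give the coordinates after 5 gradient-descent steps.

(-0.31104, -0.11664)

∇f = (8s, 8t)
(s₁, t₁) = (4, 1.5) − 0.2·(32, 12) = (-2.4, -0.9)
(s₂, t₂) = (-2.4, -0.9) − 0.2·(-19.2, -7.2) = (1.44, 0.54)
(s₃, t₃) = (1.44, 0.54) − 0.2·(11.52, 4.32) = (-0.864, -0.324)
(s₄, t₄) = (-0.864, -0.324) − 0.2·(-6.912, -2.592) = (0.5184, 0.1944)
(s₅, t₅) = (0.5184, 0.1944) − 0.2·(4.1472, 1.5552) = (-0.31104, -0.11664)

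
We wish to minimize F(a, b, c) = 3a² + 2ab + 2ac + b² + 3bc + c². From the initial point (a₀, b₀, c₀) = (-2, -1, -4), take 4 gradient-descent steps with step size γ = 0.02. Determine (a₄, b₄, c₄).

∇F = (6a + 2b + 2c, 2a + 2b + 3c, 2a + 3b + 2c)
Step 1: at (-2, -1, -4), ∇F = (-22, -18, -15) → (-2, -1, -4) − 0.02·(-22, -18, -15) = (-1.56, -0.64, -3.7)
Step 2: at (-1.56, -0.64, -3.7), ∇F = (-18.04, -15.5, -12.44) → (-1.56, -0.64, -3.7) − 0.02·(-18.04, -15.5, -12.44) = (-1.1992, -0.33, -3.4512)
Step 3: at (-1.1992, -0.33, -3.4512), ∇F = (-14.7576, -13.412, -10.2908) → (-1.1992, -0.33, -3.4512) − 0.02·(-14.7576, -13.412, -10.2908) = (-0.904048, -0.06176, -3.245384)
Step 4: at (-0.904048, -0.06176, -3.245384), ∇F = (-12.038576, -11.667768, -8.484144) → (-0.904048, -0.06176, -3.245384) − 0.02·(-12.038576, -11.667768, -8.484144) = (-0.66327648, 0.17159536, -3.07570112)

(-0.66327648, 0.17159536, -3.07570112)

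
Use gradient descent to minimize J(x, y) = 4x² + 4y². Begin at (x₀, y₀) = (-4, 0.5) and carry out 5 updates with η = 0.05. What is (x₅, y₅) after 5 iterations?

∇J = (8x, 8y)
Step 1: at (-4, 0.5), ∇J = (-32, 4) → (-4, 0.5) − 0.05·(-32, 4) = (-2.4, 0.3)
Step 2: at (-2.4, 0.3), ∇J = (-19.2, 2.4) → (-2.4, 0.3) − 0.05·(-19.2, 2.4) = (-1.44, 0.18)
Step 3: at (-1.44, 0.18), ∇J = (-11.52, 1.44) → (-1.44, 0.18) − 0.05·(-11.52, 1.44) = (-0.864, 0.108)
Step 4: at (-0.864, 0.108), ∇J = (-6.912, 0.864) → (-0.864, 0.108) − 0.05·(-6.912, 0.864) = (-0.5184, 0.0648)
Step 5: at (-0.5184, 0.0648), ∇J = (-4.1472, 0.5184) → (-0.5184, 0.0648) − 0.05·(-4.1472, 0.5184) = (-0.31104, 0.03888)

(-0.31104, 0.03888)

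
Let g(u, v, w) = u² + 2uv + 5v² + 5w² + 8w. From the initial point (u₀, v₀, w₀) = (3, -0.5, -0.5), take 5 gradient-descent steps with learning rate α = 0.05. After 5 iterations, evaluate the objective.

-0.021565436475

∇g = (2u + 2v, 2u + 10v, 10w + 8)
(u₁, v₁, w₁) = (3, -0.5, -0.5) − 0.05·(5, 1, 3) = (2.75, -0.55, -0.65)
(u₂, v₂, w₂) = (2.75, -0.55, -0.65) − 0.05·(4.4, 0, 1.5) = (2.53, -0.55, -0.725)
(u₃, v₃, w₃) = (2.53, -0.55, -0.725) − 0.05·(3.96, -0.44, 0.75) = (2.332, -0.528, -0.7625)
(u₄, v₄, w₄) = (2.332, -0.528, -0.7625) − 0.05·(3.608, -0.616, 0.375) = (2.1516, -0.4972, -0.78125)
(u₅, v₅, w₅) = (2.1516, -0.4972, -0.78125) − 0.05·(3.3088, -0.6688, 0.1875) = (1.98616, -0.46376, -0.790625)
g(1.98616, -0.46376, -0.790625) = -0.021565436475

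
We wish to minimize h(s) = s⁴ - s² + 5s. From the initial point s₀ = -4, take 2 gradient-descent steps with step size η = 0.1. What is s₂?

h′(s) = 4s³ - 2s + 5
s₁ = -4 − 0.1·(-243) = 20.3
s₂ = 20.3 − 0.1·33426.108 = -3322.3108

-3322.3108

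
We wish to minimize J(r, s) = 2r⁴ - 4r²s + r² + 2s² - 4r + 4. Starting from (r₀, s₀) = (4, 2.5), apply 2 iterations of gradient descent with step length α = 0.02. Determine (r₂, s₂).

∇J = (8r³ - 8rs + 2r - 4, -4r² + 4s)
Step 1: at (4, 2.5), ∇J = (436, -54) → (4, 2.5) − 0.02·(436, -54) = (-4.72, 3.58)
Step 2: at (-4.72, 3.58), ∇J = (-719.491584, -74.7936) → (-4.72, 3.58) − 0.02·(-719.491584, -74.7936) = (9.66983168, 5.075872)

(9.66983168, 5.075872)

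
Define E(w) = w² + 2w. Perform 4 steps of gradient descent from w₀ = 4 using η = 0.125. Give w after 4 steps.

0.58203125

E′(w) = 2w + 2
Step 1: E′(4) = 10; w₁ = 4 − 0.125·10 = 2.75
Step 2: E′(2.75) = 7.5; w₂ = 2.75 − 0.125·7.5 = 1.8125
Step 3: E′(1.8125) = 5.625; w₃ = 1.8125 − 0.125·5.625 = 1.109375
Step 4: E′(1.109375) = 4.21875; w₄ = 1.109375 − 0.125·4.21875 = 0.58203125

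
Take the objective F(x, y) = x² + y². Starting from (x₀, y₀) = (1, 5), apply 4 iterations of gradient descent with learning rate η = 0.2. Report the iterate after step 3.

(0.216, 1.08)

∇F = (2x, 2y)
Step 1: at (1, 5), ∇F = (2, 10) → (1, 5) − 0.2·(2, 10) = (0.6, 3)
Step 2: at (0.6, 3), ∇F = (1.2, 6) → (0.6, 3) − 0.2·(1.2, 6) = (0.36, 1.8)
Step 3: at (0.36, 1.8), ∇F = (0.72, 3.6) → (0.36, 1.8) − 0.2·(0.72, 3.6) = (0.216, 1.08)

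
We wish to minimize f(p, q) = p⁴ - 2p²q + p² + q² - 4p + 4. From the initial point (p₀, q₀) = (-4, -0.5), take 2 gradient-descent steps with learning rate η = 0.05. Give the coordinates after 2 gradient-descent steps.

∇f = (4p³ - 4pq + 2p - 4, -2p² + 2q)
(p₁, q₁) = (-4, -0.5) − 0.05·(-276, -33) = (9.8, 1.15)
(p₂, q₂) = (9.8, 1.15) − 0.05·(3735.288, -189.78) = (-176.9644, 10.639)

(-176.9644, 10.639)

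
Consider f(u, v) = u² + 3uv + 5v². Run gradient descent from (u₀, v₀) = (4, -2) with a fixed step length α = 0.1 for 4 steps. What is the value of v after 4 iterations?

∇f = (2u + 3v, 3u + 10v)
Step 1: at (4, -2), ∇f = (2, -8) → (4, -2) − 0.1·(2, -8) = (3.8, -1.2)
Step 2: at (3.8, -1.2), ∇f = (4, -0.6) → (3.8, -1.2) − 0.1·(4, -0.6) = (3.4, -1.14)
Step 3: at (3.4, -1.14), ∇f = (3.38, -1.2) → (3.4, -1.14) − 0.1·(3.38, -1.2) = (3.062, -1.02)
Step 4: at (3.062, -1.02), ∇f = (3.064, -1.014) → (3.062, -1.02) − 0.1·(3.064, -1.014) = (2.7556, -0.9186)
v = -0.9186

-0.9186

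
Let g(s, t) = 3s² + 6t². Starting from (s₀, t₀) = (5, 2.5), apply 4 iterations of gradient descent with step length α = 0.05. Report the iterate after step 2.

∇g = (6s, 12t)
(s₁, t₁) = (5, 2.5) − 0.05·(30, 30) = (3.5, 1)
(s₂, t₂) = (3.5, 1) − 0.05·(21, 12) = (2.45, 0.4)

(2.45, 0.4)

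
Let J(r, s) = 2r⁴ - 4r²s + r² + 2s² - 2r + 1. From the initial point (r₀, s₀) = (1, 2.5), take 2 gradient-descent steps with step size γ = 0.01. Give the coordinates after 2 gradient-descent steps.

(1.22382976, 2.392576)

∇J = (8r³ - 8rs + 2r - 2, -4r² + 4s)
Step 1: at (1, 2.5), ∇J = (-12, 6) → (1, 2.5) − 0.01·(-12, 6) = (1.12, 2.44)
Step 2: at (1.12, 2.44), ∇J = (-10.382976, 4.7424) → (1.12, 2.44) − 0.01·(-10.382976, 4.7424) = (1.22382976, 2.392576)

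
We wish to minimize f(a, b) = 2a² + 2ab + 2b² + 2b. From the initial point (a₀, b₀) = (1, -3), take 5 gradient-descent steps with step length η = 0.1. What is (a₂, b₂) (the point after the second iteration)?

(1.16, -1.76)

∇f = (4a + 2b, 2a + 4b + 2)
(a₁, b₁) = (1, -3) − 0.1·(-2, -8) = (1.2, -2.2)
(a₂, b₂) = (1.2, -2.2) − 0.1·(0.4, -4.4) = (1.16, -1.76)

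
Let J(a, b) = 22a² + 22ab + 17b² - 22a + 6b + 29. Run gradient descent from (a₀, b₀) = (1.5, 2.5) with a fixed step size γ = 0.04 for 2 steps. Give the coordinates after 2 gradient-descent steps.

(4.9144, 2.8104)

∇J = (44a + 22b - 22, 22a + 34b + 6)
(a₁, b₁) = (1.5, 2.5) − 0.04·(99, 124) = (-2.46, -2.46)
(a₂, b₂) = (-2.46, -2.46) − 0.04·(-184.36, -131.76) = (4.9144, 2.8104)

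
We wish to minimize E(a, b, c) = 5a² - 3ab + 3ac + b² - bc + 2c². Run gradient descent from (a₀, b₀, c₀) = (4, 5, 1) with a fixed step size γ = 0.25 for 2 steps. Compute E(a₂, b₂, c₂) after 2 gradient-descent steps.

645.4296875

∇E = (10a - 3b + 3c, -3a + 2b - c, 3a - b + 4c)
Step 1: at (4, 5, 1), ∇E = (28, -3, 11) → (4, 5, 1) − 0.25·(28, -3, 11) = (-3, 5.75, -1.75)
Step 2: at (-3, 5.75, -1.75), ∇E = (-52.5, 22.25, -21.75) → (-3, 5.75, -1.75) − 0.25·(-52.5, 22.25, -21.75) = (10.125, 0.1875, 3.6875)
E(10.125, 0.1875, 3.6875) = 645.4296875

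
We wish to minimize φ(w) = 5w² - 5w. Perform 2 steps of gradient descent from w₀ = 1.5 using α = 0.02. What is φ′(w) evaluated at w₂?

φ′(w) = 10w - 5
w₁ = 1.5 − 0.02·10 = 1.3
w₂ = 1.3 − 0.02·8 = 1.14
φ′(w) at (1.14) = 6.4

6.4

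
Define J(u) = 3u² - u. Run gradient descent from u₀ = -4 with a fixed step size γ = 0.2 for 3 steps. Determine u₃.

J′(u) = 6u - 1
Step 1: J′(-4) = -25; u₁ = -4 − 0.2·(-25) = 1
Step 2: J′(1) = 5; u₂ = 1 − 0.2·5 = 0
Step 3: J′(0) = -1; u₃ = 0 − 0.2·(-1) = 0.2

0.2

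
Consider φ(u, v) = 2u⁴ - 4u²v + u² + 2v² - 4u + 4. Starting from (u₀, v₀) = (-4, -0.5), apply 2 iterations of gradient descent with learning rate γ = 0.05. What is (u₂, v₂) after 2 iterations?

∇φ = (8u³ - 8uv + 2u - 4, -4u² + 4v)
(u₁, v₁) = (-4, -0.5) − 0.05·(-540, -66) = (23, 2.8)
(u₂, v₂) = (23, 2.8) − 0.05·(96862.8, -2104.8) = (-4820.14, 108.04)

(-4820.14, 108.04)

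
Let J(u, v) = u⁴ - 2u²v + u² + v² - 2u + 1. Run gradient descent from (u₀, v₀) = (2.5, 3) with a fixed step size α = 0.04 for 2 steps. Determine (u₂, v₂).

(1.43537408, 3.092512)

∇J = (4u³ - 4uv + 2u - 2, -2u² + 2v)
Step 1: at (2.5, 3), ∇J = (35.5, -6.5) → (2.5, 3) − 0.04·(35.5, -6.5) = (1.08, 3.26)
Step 2: at (1.08, 3.26), ∇J = (-8.884352, 4.1872) → (1.08, 3.26) − 0.04·(-8.884352, 4.1872) = (1.43537408, 3.092512)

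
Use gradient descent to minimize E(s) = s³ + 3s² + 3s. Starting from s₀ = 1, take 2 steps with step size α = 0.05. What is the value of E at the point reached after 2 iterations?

E′(s) = 3s² + 6s + 3
Step 1: E′(1) = 12; s₁ = 1 − 0.05·12 = 0.4
Step 2: E′(0.4) = 5.88; s₂ = 0.4 − 0.05·5.88 = 0.106
E(0.106) = 0.352899016

0.352899016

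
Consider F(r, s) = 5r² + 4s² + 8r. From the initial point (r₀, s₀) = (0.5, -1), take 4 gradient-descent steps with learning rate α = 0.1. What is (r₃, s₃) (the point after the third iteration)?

(-0.8, -0.008)

∇F = (10r + 8, 8s)
(r₁, s₁) = (0.5, -1) − 0.1·(13, -8) = (-0.8, -0.2)
(r₂, s₂) = (-0.8, -0.2) − 0.1·(0, -1.6) = (-0.8, -0.04)
(r₃, s₃) = (-0.8, -0.04) − 0.1·(0, -0.32) = (-0.8, -0.008)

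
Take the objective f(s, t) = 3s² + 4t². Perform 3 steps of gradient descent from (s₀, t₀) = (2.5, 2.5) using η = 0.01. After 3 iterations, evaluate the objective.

∇f = (6s, 8t)
(s₁, t₁) = (2.5, 2.5) − 0.01·(15, 20) = (2.35, 2.3)
(s₂, t₂) = (2.35, 2.3) − 0.01·(14.1, 18.4) = (2.209, 2.116)
(s₃, t₃) = (2.209, 2.116) − 0.01·(13.254, 16.928) = (2.07646, 1.94672)
f(2.07646, 1.94672) = 28.0939334284

28.0939334284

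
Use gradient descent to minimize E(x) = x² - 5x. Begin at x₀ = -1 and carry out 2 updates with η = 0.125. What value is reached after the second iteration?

0.53125

E′(x) = 2x - 5
Step 1: E′(-1) = -7; x₁ = -1 − 0.125·(-7) = -0.125
Step 2: E′(-0.125) = -5.25; x₂ = -0.125 − 0.125·(-5.25) = 0.53125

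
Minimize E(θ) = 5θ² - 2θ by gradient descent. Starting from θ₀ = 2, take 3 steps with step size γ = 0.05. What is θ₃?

E′(θ) = 10θ - 2
θ₁ = 2 − 0.05·18 = 1.1
θ₂ = 1.1 − 0.05·9 = 0.65
θ₃ = 0.65 − 0.05·4.5 = 0.425

0.425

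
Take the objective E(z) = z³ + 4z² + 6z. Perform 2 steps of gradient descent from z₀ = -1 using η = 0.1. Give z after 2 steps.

-1.183

E′(z) = 3z² + 8z + 6
z₁ = -1 − 0.1·1 = -1.1
z₂ = -1.1 − 0.1·0.83 = -1.183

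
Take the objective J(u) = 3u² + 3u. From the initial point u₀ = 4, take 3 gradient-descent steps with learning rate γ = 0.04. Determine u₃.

J′(u) = 6u + 3
u₁ = 4 − 0.04·27 = 2.92
u₂ = 2.92 − 0.04·20.52 = 2.0992
u₃ = 2.0992 − 0.04·15.5952 = 1.475392

1.475392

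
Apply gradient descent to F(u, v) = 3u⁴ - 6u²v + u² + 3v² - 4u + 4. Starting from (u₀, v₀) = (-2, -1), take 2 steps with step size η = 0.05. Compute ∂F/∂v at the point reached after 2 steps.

∇F = (12u³ - 12uv + 2u - 4, -6u² + 6v)
Step 1: at (-2, -1), ∇F = (-128, -30) → (-2, -1) − 0.05·(-128, -30) = (4.4, 0.5)
Step 2: at (4.4, 0.5), ∇F = (1000.608, -113.16) → (4.4, 0.5) − 0.05·(1000.608, -113.16) = (-45.6304, 6.158)
∂F/∂v at (-45.6304, 6.158) = -12455.85242496

-12455.85242496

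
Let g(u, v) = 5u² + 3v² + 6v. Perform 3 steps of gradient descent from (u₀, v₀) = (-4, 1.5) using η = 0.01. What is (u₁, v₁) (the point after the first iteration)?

(-3.6, 1.35)

∇g = (10u, 6v + 6)
(u₁, v₁) = (-4, 1.5) − 0.01·(-40, 15) = (-3.6, 1.35)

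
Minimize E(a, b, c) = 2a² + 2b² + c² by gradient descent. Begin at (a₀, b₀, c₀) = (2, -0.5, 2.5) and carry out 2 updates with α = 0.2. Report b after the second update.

∇E = (4a, 4b, 2c)
(a₁, b₁, c₁) = (2, -0.5, 2.5) − 0.2·(8, -2, 5) = (0.4, -0.1, 1.5)
(a₂, b₂, c₂) = (0.4, -0.1, 1.5) − 0.2·(1.6, -0.4, 3) = (0.08, -0.02, 0.9)
b = -0.02

-0.02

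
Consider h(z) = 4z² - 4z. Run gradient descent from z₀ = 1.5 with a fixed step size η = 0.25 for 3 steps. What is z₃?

-0.5

h′(z) = 8z - 4
Step 1: h′(1.5) = 8; z₁ = 1.5 − 0.25·8 = -0.5
Step 2: h′(-0.5) = -8; z₂ = -0.5 − 0.25·(-8) = 1.5
Step 3: h′(1.5) = 8; z₃ = 1.5 − 0.25·8 = -0.5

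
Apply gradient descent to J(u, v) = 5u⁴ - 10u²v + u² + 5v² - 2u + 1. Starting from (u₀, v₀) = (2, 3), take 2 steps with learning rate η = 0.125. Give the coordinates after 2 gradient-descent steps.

∇J = (20u³ - 20uv + 2u - 2, -10u² + 10v)
Step 1: at (2, 3), ∇J = (42, -10) → (2, 3) − 0.125·(42, -10) = (-3.25, 4.25)
Step 2: at (-3.25, 4.25), ∇J = (-418.8125, -63.125) → (-3.25, 4.25) − 0.125·(-418.8125, -63.125) = (49.1015625, 12.140625)

(49.1015625, 12.140625)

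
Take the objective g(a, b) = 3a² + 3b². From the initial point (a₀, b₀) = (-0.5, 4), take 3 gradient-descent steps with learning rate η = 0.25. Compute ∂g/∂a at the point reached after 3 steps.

0.375

∇g = (6a, 6b)
(a₁, b₁) = (-0.5, 4) − 0.25·(-3, 24) = (0.25, -2)
(a₂, b₂) = (0.25, -2) − 0.25·(1.5, -12) = (-0.125, 1)
(a₃, b₃) = (-0.125, 1) − 0.25·(-0.75, 6) = (0.0625, -0.5)
∂g/∂a at (0.0625, -0.5) = 0.375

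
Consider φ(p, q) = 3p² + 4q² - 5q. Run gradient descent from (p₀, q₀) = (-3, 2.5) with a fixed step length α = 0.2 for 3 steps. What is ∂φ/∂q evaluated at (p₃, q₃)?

∇φ = (6p, 8q - 5)
Step 1: at (-3, 2.5), ∇φ = (-18, 15) → (-3, 2.5) − 0.2·(-18, 15) = (0.6, -0.5)
Step 2: at (0.6, -0.5), ∇φ = (3.6, -9) → (0.6, -0.5) − 0.2·(3.6, -9) = (-0.12, 1.3)
Step 3: at (-0.12, 1.3), ∇φ = (-0.72, 5.4) → (-0.12, 1.3) − 0.2·(-0.72, 5.4) = (0.024, 0.22)
∂φ/∂q at (0.024, 0.22) = -3.24

-3.24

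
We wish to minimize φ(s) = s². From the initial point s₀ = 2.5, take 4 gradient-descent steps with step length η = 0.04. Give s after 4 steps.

1.7909824

φ′(s) = 2s
Step 1: φ′(2.5) = 5; s₁ = 2.5 − 0.04·5 = 2.3
Step 2: φ′(2.3) = 4.6; s₂ = 2.3 − 0.04·4.6 = 2.116
Step 3: φ′(2.116) = 4.232; s₃ = 2.116 − 0.04·4.232 = 1.94672
Step 4: φ′(1.94672) = 3.89344; s₄ = 1.94672 − 0.04·3.89344 = 1.7909824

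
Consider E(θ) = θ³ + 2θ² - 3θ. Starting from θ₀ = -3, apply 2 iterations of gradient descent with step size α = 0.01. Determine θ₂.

E′(θ) = 3θ² + 4θ - 3
θ₁ = -3 − 0.01·12 = -3.12
θ₂ = -3.12 − 0.01·13.7232 = -3.257232

-3.257232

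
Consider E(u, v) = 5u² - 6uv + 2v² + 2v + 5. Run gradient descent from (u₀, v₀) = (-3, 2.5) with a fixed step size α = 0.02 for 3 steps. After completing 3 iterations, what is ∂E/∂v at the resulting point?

12.4224

∇E = (10u - 6v, -6u + 4v + 2)
(u₁, v₁) = (-3, 2.5) − 0.02·(-45, 30) = (-2.1, 1.9)
(u₂, v₂) = (-2.1, 1.9) − 0.02·(-32.4, 22.2) = (-1.452, 1.456)
(u₃, v₃) = (-1.452, 1.456) − 0.02·(-23.256, 16.536) = (-0.98688, 1.12528)
∂E/∂v at (-0.98688, 1.12528) = 12.4224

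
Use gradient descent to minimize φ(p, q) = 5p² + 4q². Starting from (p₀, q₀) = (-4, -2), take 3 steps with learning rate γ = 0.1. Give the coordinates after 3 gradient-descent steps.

(0, -0.016)

∇φ = (10p, 8q)
(p₁, q₁) = (-4, -2) − 0.1·(-40, -16) = (0, -0.4)
(p₂, q₂) = (0, -0.4) − 0.1·(0, -3.2) = (0, -0.08)
(p₃, q₃) = (0, -0.08) − 0.1·(0, -0.64) = (0, -0.016)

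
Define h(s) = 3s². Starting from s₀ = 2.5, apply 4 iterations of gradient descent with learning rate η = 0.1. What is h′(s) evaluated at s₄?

0.384

h′(s) = 6s
Step 1: h′(2.5) = 15; s₁ = 2.5 − 0.1·15 = 1
Step 2: h′(1) = 6; s₂ = 1 − 0.1·6 = 0.4
Step 3: h′(0.4) = 2.4; s₃ = 0.4 − 0.1·2.4 = 0.16
Step 4: h′(0.16) = 0.96; s₄ = 0.16 − 0.1·0.96 = 0.064
h′(s) at (0.064) = 0.384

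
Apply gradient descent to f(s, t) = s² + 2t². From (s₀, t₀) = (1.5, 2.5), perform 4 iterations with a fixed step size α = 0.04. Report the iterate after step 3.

∇f = (2s, 4t)
(s₁, t₁) = (1.5, 2.5) − 0.04·(3, 10) = (1.38, 2.1)
(s₂, t₂) = (1.38, 2.1) − 0.04·(2.76, 8.4) = (1.2696, 1.764)
(s₃, t₃) = (1.2696, 1.764) − 0.04·(2.5392, 7.056) = (1.168032, 1.48176)

(1.168032, 1.48176)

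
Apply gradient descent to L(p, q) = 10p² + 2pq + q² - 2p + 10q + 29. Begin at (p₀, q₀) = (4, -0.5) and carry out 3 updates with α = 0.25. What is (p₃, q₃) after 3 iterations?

∇L = (20p + 2q - 2, 2p + 2q + 10)
Step 1: at (4, -0.5), ∇L = (77, 17) → (4, -0.5) − 0.25·(77, 17) = (-15.25, -4.75)
Step 2: at (-15.25, -4.75), ∇L = (-316.5, -30) → (-15.25, -4.75) − 0.25·(-316.5, -30) = (63.875, 2.75)
Step 3: at (63.875, 2.75), ∇L = (1281, 143.25) → (63.875, 2.75) − 0.25·(1281, 143.25) = (-256.375, -33.0625)

(-256.375, -33.0625)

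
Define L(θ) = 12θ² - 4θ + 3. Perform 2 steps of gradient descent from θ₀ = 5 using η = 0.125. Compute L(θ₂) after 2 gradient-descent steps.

4488

L′(θ) = 24θ - 4
Step 1: L′(5) = 116; θ₁ = 5 − 0.125·116 = -9.5
Step 2: L′(-9.5) = -232; θ₂ = -9.5 − 0.125·(-232) = 19.5
L(19.5) = 4488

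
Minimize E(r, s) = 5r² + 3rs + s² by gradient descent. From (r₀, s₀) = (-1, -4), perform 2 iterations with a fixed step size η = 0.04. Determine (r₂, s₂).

∇E = (10r + 3s, 3r + 2s)
Step 1: at (-1, -4), ∇E = (-22, -11) → (-1, -4) − 0.04·(-22, -11) = (-0.12, -3.56)
Step 2: at (-0.12, -3.56), ∇E = (-11.88, -7.48) → (-0.12, -3.56) − 0.04·(-11.88, -7.48) = (0.3552, -3.2608)

(0.3552, -3.2608)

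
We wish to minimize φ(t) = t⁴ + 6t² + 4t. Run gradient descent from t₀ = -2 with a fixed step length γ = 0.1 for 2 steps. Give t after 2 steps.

-14.1472

φ′(t) = 4t³ + 12t + 4
Step 1: φ′(-2) = -52; t₁ = -2 − 0.1·(-52) = 3.2
Step 2: φ′(3.2) = 173.472; t₂ = 3.2 − 0.1·173.472 = -14.1472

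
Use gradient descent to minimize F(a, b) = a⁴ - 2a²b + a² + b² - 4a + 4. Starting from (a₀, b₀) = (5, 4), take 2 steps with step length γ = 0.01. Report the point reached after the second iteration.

(0.87982304, 4.342552)

∇F = (4a³ - 4ab + 2a - 4, -2a² + 2b)
(a₁, b₁) = (5, 4) − 0.01·(426, -42) = (0.74, 4.42)
(a₂, b₂) = (0.74, 4.42) − 0.01·(-13.982304, 7.7448) = (0.87982304, 4.342552)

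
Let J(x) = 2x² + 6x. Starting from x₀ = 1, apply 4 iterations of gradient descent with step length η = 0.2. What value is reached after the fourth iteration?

J′(x) = 4x + 6
x₁ = 1 − 0.2·10 = -1
x₂ = -1 − 0.2·2 = -1.4
x₃ = -1.4 − 0.2·0.4 = -1.48
x₄ = -1.48 − 0.2·0.08 = -1.496

-1.496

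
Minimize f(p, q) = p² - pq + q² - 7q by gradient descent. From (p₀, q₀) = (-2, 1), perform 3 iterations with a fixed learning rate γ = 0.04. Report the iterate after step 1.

(-1.8, 1.12)

∇f = (2p - q, -p + 2q - 7)
(p₁, q₁) = (-2, 1) − 0.04·(-5, -3) = (-1.8, 1.12)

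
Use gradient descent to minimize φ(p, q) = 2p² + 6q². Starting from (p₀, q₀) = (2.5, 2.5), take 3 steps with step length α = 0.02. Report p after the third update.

∇φ = (4p, 12q)
Step 1: at (2.5, 2.5), ∇φ = (10, 30) → (2.5, 2.5) − 0.02·(10, 30) = (2.3, 1.9)
Step 2: at (2.3, 1.9), ∇φ = (9.2, 22.8) → (2.3, 1.9) − 0.02·(9.2, 22.8) = (2.116, 1.444)
Step 3: at (2.116, 1.444), ∇φ = (8.464, 17.328) → (2.116, 1.444) − 0.02·(8.464, 17.328) = (1.94672, 1.09744)
p = 1.94672

1.94672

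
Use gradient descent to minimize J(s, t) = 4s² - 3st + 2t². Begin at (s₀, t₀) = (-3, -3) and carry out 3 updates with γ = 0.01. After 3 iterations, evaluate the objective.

∇J = (8s - 3t, -3s + 4t)
Step 1: at (-3, -3), ∇J = (-15, -3) → (-3, -3) − 0.01·(-15, -3) = (-2.85, -2.97)
Step 2: at (-2.85, -2.97), ∇J = (-13.89, -3.33) → (-2.85, -2.97) − 0.01·(-13.89, -3.33) = (-2.7111, -2.9367)
Step 3: at (-2.7111, -2.9367), ∇J = (-12.8787, -3.6135) → (-2.7111, -2.9367) − 0.01·(-12.8787, -3.6135) = (-2.582313, -2.900565)
J(-2.582313, -2.900565) = 21.029416237791

21.029416237791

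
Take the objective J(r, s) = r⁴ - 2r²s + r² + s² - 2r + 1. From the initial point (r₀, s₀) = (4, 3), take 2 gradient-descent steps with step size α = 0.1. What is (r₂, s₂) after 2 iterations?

(2054.5136, 65.032)

∇J = (4r³ - 4rs + 2r - 2, -2r² + 2s)
Step 1: at (4, 3), ∇J = (214, -26) → (4, 3) − 0.1·(214, -26) = (-17.4, 5.6)
Step 2: at (-17.4, 5.6), ∇J = (-20719.136, -594.32) → (-17.4, 5.6) − 0.1·(-20719.136, -594.32) = (2054.5136, 65.032)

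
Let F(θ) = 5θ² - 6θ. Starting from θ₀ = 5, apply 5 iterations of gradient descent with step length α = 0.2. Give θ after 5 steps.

-3.8

F′(θ) = 10θ - 6
Step 1: F′(5) = 44; θ₁ = 5 − 0.2·44 = -3.8
Step 2: F′(-3.8) = -44; θ₂ = -3.8 − 0.2·(-44) = 5
Step 3: F′(5) = 44; θ₃ = 5 − 0.2·44 = -3.8
Step 4: F′(-3.8) = -44; θ₄ = -3.8 − 0.2·(-44) = 5
Step 5: F′(5) = 44; θ₅ = 5 − 0.2·44 = -3.8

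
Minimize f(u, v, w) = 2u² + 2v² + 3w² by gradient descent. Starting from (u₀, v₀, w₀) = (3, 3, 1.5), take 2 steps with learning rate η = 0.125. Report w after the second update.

∇f = (4u, 4v, 6w)
Step 1: at (3, 3, 1.5), ∇f = (12, 12, 9) → (3, 3, 1.5) − 0.125·(12, 12, 9) = (1.5, 1.5, 0.375)
Step 2: at (1.5, 1.5, 0.375), ∇f = (6, 6, 2.25) → (1.5, 1.5, 0.375) − 0.125·(6, 6, 2.25) = (0.75, 0.75, 0.09375)
w = 0.09375

0.09375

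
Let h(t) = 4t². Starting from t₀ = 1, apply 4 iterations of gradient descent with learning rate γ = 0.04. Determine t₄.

h′(t) = 8t
Step 1: h′(1) = 8; t₁ = 1 − 0.04·8 = 0.68
Step 2: h′(0.68) = 5.44; t₂ = 0.68 − 0.04·5.44 = 0.4624
Step 3: h′(0.4624) = 3.6992; t₃ = 0.4624 − 0.04·3.6992 = 0.314432
Step 4: h′(0.314432) = 2.515456; t₄ = 0.314432 − 0.04·2.515456 = 0.21381376

0.21381376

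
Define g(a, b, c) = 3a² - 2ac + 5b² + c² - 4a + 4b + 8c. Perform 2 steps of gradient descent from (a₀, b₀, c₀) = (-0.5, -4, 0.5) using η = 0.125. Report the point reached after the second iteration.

(0.4375, -0.625, -1.4375)

∇g = (6a - 2c - 4, 10b + 4, -2a + 2c + 8)
Step 1: at (-0.5, -4, 0.5), ∇g = (-8, -36, 10) → (-0.5, -4, 0.5) − 0.125·(-8, -36, 10) = (0.5, 0.5, -0.75)
Step 2: at (0.5, 0.5, -0.75), ∇g = (0.5, 9, 5.5) → (0.5, 0.5, -0.75) − 0.125·(0.5, 9, 5.5) = (0.4375, -0.625, -1.4375)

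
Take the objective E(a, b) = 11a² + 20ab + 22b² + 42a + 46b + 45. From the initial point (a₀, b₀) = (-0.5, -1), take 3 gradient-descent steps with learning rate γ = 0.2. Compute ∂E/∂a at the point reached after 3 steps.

∇E = (22a + 20b + 42, 20a + 44b + 46)
(a₁, b₁) = (-0.5, -1) − 0.2·(11, -8) = (-2.7, 0.6)
(a₂, b₂) = (-2.7, 0.6) − 0.2·(-5.4, 18.4) = (-1.62, -3.08)
(a₃, b₃) = (-1.62, -3.08) − 0.2·(-55.24, -121.92) = (9.428, 21.304)
∂E/∂a at (9.428, 21.304) = 675.496

675.496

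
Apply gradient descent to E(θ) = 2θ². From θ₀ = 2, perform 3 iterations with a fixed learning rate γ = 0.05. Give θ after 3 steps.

1.024

E′(θ) = 4θ
θ₁ = 2 − 0.05·8 = 1.6
θ₂ = 1.6 − 0.05·6.4 = 1.28
θ₃ = 1.28 − 0.05·5.12 = 1.024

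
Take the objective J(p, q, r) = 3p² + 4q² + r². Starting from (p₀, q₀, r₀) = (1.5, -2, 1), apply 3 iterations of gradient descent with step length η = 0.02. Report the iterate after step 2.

(1.1616, -1.4112, 0.9216)

∇J = (6p, 8q, 2r)
Step 1: at (1.5, -2, 1), ∇J = (9, -16, 2) → (1.5, -2, 1) − 0.02·(9, -16, 2) = (1.32, -1.68, 0.96)
Step 2: at (1.32, -1.68, 0.96), ∇J = (7.92, -13.44, 1.92) → (1.32, -1.68, 0.96) − 0.02·(7.92, -13.44, 1.92) = (1.1616, -1.4112, 0.9216)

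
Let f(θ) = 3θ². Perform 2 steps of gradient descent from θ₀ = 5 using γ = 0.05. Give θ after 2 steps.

f′(θ) = 6θ
θ₁ = 5 − 0.05·30 = 3.5
θ₂ = 3.5 − 0.05·21 = 2.45

2.45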